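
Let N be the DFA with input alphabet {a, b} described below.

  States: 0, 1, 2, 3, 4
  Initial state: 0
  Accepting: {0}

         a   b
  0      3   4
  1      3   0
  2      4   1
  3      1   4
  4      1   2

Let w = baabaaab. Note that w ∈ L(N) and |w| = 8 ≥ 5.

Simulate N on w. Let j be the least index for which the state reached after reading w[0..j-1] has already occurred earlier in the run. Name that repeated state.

4

Run of N on w = b a a b a a a b:
  step 0: 0  (start)
  step 1: 4  (read b: 0→4)
  step 2: 1  (read a: 4→1)
  step 3: 3  (read a: 1→3)
  step 4: 4  (read b: 3→4)   ← first repeat (4 seen earlier)
  step 5: 1  (read a: 4→1)
  step 6: 3  (read a: 1→3)
  step 7: 1  (read a: 3→1)
  step 8: 0  (read b: 1→0)

The earliest repeat is at step j = 4: N is in 4, which it already visited at step i = 1.
Since N has 5 states, any run of length ≥ 5 visits 5+1 states, so by pigeonhole some state repeats within the first 5 steps — that repeat gives the pumpable loop.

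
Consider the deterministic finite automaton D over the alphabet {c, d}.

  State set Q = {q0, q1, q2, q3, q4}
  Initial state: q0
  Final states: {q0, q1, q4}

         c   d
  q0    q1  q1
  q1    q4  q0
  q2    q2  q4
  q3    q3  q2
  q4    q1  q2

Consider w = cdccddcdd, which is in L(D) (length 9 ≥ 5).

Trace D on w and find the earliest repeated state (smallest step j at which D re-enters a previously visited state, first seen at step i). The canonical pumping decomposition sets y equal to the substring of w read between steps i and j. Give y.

cd

State sequence: q0 -c-> q1 -d-> q0 -c-> q1 -c-> q4 -d-> q2 -d-> q4 -c-> q1 -d-> q0 -d-> q1
First repeat at step 2: q0 was already visited.

So i = 0, j = 2, giving x = w[0:0] = ε, y = w[0:2] = cd, z = w[2:9] = ccddcdd.
Check: |xy| = 2 ≤ 5 and |y| = 2 ≥ 1. Reading y takes D from q0 back to q0, so every xyⁱz is accepted.
The DFA has 5 states, so the proof of the pumping lemma guarantees a repeated state among the first 5+1 visited; the segment between the two visits is the pumpable y.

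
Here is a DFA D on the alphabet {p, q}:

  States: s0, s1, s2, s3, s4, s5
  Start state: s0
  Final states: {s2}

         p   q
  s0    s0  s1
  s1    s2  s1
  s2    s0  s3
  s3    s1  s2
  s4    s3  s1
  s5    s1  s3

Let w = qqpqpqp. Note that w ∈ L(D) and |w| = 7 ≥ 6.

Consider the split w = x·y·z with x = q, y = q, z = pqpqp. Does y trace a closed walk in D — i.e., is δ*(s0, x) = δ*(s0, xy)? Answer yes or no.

State sequence: s0 -q-> s1 -q-> s1

After x (step 1): s1. After xy (step 2): s1.
They match, so y = q drives D around a cycle from s1 back to itself; pumping y any number of times keeps D in s1 before reading z, and xyⁱz ∈ L(D) for every i ≥ 0.

yes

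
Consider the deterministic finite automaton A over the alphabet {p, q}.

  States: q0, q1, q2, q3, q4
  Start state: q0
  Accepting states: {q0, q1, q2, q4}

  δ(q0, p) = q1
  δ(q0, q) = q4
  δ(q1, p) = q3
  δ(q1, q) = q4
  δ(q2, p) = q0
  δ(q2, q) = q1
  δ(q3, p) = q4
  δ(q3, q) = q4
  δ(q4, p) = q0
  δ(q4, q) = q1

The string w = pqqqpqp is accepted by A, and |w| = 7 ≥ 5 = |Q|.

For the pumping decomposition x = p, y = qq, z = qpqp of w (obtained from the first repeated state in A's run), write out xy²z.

pqqqqqpqp

xy^2z = p·qq·qq·qpqp = pqqqqqpqp.
Reading y = qq takes A from q1 back to q1, so after x·y·y the machine is still in q1, and z then leads to the accepting state q0. Hence pqqqqqpqp ∈ L(A).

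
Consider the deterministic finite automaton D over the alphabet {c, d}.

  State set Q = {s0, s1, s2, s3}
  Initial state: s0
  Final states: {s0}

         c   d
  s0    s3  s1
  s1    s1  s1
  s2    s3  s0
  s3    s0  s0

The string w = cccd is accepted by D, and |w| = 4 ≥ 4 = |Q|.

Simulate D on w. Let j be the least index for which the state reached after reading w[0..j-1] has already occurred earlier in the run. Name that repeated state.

s0

State sequence: s0 -c-> s3 -c-> s0 -c-> s3 -d-> s0
First repeat at step 2: s0 was already visited.

The earliest repeat is at step j = 2: D is in s0, which it already visited at step i = 0.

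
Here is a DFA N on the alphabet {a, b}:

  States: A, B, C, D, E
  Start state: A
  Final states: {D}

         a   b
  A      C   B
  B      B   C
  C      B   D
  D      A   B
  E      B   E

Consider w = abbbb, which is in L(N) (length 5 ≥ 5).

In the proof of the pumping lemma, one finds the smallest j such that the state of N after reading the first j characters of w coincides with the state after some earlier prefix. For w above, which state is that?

State sequence: A -a-> C -b-> D -b-> B -b-> C -b-> D
First repeat at step 4: C was already visited.

The earliest repeat is at step j = 4: N is in C, which it already visited at step i = 1.
The DFA has 5 states, so the proof of the pumping lemma guarantees a repeated state among the first 5+1 visited; the segment between the two visits is the pumpable y.

C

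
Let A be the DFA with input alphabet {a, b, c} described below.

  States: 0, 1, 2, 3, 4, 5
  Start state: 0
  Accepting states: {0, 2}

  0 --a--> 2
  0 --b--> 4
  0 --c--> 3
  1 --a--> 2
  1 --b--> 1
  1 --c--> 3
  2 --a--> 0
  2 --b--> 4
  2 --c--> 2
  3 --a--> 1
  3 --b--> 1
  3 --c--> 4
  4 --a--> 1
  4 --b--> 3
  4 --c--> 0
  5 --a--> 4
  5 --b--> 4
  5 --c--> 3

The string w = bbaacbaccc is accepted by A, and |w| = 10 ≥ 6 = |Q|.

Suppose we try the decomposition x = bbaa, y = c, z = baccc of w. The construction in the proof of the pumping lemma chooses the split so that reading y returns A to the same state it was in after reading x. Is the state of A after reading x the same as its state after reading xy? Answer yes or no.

yes

Run of A on the first 5 characters of w = b b a a c:
  step 0: 0  (start)
  step 1: 4  (read b: 0→4)
  step 2: 3  (read b: 4→3)
  step 3: 1  (read a: 3→1)
  step 4: 2  (read a: 1→2)
  step 5: 2  (read c: 2→2)

After x (step 4): 2. After xy (step 5): 2.
They match, so y = c drives A around a cycle from 2 back to itself; pumping y any number of times keeps A in 2 before reading z, and xyⁱz ∈ L(A) for every i ≥ 0.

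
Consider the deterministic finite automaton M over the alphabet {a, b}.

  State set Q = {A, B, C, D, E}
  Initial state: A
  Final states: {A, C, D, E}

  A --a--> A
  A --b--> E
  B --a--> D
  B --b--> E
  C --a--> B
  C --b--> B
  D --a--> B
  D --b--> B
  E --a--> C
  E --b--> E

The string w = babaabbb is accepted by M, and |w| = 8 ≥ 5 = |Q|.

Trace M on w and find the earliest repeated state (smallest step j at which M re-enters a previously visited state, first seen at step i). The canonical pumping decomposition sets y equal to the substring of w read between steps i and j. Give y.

aa

Run of M on w = b a b a a b b b:
  step 0: A  (start)
  step 1: E  (read b: A→E)
  step 2: C  (read a: E→C)
  step 3: B  (read b: C→B)
  step 4: D  (read a: B→D)
  step 5: B  (read a: D→B)   ← first repeat (B seen earlier)
  step 6: E  (read b: B→E)
  step 7: E  (read b: E→E)
  step 8: E  (read b: E→E)

So i = 3, j = 5, giving x = w[0:3] = bab, y = w[3:5] = aa, z = w[5:8] = bbb.
Check: |xy| = 5 ≤ 5 and |y| = 2 ≥ 1. Reading y takes M from B back to B, so every xyⁱz is accepted.
With |Q| = 5, pigeonhole forces a state repeat no later than step 5; the substring read between the first and second visits to that state can be pumped.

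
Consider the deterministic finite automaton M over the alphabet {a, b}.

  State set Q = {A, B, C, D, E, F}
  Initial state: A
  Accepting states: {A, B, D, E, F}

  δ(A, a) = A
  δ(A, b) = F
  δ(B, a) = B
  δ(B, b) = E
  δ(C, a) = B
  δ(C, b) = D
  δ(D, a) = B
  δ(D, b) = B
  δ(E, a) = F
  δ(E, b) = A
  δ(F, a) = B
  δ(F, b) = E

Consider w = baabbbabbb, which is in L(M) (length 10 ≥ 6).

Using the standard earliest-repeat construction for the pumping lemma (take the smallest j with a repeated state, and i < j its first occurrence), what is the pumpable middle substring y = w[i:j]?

a

Run of M on w = b a a b b b a b b b:
  step 0: A  (start)
  step 1: F  (read b: A→F)
  step 2: B  (read a: F→B)
  step 3: B  (read a: B→B)   ← first repeat (B seen earlier)
  step 4: E  (read b: B→E)
  step 5: A  (read b: E→A)
  step 6: F  (read b: A→F)
  step 7: B  (read a: F→B)
  step 8: E  (read b: B→E)
  step 9: A  (read b: E→A)
  step 10: F  (read b: A→F)

So i = 2, j = 3, giving x = w[0:2] = ba, y = w[2:3] = a, z = w[3:10] = bbbabbb.
Check: |xy| = 3 ≤ 6 and |y| = 1 ≥ 1. Reading y takes M from B back to B, so every xyⁱz is accepted.
The DFA has 6 states, so the proof of the pumping lemma guarantees a repeated state among the first 6+1 visited; the segment between the two visits is the pumpable y.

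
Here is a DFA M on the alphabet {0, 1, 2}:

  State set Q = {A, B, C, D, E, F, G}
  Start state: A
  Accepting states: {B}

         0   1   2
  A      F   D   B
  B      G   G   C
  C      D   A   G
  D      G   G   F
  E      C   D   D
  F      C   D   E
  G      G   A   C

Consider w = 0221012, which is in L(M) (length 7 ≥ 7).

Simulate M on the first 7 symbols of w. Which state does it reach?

Run of M on the first 7 characters of w = 0 2 2 1 0 1 2:
  step 0: A  (start)
  step 1: F  (read 0: A→F)
  step 2: E  (read 2: F→E)
  step 3: D  (read 2: E→D)
  step 4: G  (read 1: D→G)
  step 5: G  (read 0: G→G)
  step 6: A  (read 1: G→A)
  step 7: B  (read 2: A→B)

After reading 7 characters, M is in state B.

B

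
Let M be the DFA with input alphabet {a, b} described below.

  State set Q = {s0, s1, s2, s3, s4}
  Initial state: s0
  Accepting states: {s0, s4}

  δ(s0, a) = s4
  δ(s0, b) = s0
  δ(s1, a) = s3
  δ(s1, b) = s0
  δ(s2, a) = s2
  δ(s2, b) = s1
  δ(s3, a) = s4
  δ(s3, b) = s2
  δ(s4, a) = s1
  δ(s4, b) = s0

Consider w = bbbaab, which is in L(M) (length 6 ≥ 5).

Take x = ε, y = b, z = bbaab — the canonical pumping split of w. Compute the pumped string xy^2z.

xy^2z = ε·b·b·bbaab = bbbbaab.
Reading y = b takes M from s0 back to s0, so after x·y·y the machine is still in s0, and z then leads to the accepting state s0. Hence bbbbaab ∈ L(M).

bbbbaab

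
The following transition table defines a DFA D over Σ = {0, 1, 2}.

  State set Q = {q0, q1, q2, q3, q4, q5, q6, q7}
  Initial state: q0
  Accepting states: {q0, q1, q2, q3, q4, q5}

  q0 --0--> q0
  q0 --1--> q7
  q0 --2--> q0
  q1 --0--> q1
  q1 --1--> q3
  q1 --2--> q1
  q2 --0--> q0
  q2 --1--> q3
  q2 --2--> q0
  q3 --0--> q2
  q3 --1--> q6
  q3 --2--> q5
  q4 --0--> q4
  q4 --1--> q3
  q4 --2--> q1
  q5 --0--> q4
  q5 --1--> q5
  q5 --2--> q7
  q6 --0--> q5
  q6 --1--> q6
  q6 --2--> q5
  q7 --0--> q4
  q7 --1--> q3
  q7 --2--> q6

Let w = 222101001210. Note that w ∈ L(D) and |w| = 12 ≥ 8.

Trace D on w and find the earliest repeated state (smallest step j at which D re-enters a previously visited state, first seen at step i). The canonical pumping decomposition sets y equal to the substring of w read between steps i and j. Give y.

Run of D on w = 2 2 2 1 0 1 0 0 1 2 1 0:
  step 0: q0  (start)
  step 1: q0  (read 2: q0→q0)   ← first repeat (q0 seen earlier)
  step 2: q0  (read 2: q0→q0)
  step 3: q0  (read 2: q0→q0)
  step 4: q7  (read 1: q0→q7)
  step 5: q4  (read 0: q7→q4)
  step 6: q3  (read 1: q4→q3)
  step 7: q2  (read 0: q3→q2)
  step 8: q0  (read 0: q2→q0)
  step 9: q7  (read 1: q0→q7)
  step 10: q6  (read 2: q7→q6)
  step 11: q6  (read 1: q6→q6)
  step 12: q5  (read 0: q6→q5)

So i = 0, j = 1, giving x = w[0:0] = ε, y = w[0:1] = 2, z = w[1:12] = 22101001210.
Check: |xy| = 1 ≤ 8 and |y| = 1 ≥ 1. Reading y takes D from q0 back to q0, so every xyⁱz is accepted.

2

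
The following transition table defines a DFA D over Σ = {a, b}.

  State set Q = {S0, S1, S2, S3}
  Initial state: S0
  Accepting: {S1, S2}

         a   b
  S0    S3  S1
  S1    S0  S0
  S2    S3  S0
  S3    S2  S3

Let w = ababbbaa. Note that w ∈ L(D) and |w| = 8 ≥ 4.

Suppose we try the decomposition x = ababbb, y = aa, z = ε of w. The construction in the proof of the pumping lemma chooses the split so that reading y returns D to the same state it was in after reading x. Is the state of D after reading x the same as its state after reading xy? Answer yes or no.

no

State sequence: S0 -a-> S3 -b-> S3 -a-> S2 -b-> S0 -b-> S1 -b-> S0 -a-> S3 -a-> S2

After x (step 6): S0. After xy (step 8): S2.
They differ (S0 ≠ S2), so y is not a cycle from the state after x; this split is not the one the pumping-lemma construction produces, and pumping y need not keep the string in L(D).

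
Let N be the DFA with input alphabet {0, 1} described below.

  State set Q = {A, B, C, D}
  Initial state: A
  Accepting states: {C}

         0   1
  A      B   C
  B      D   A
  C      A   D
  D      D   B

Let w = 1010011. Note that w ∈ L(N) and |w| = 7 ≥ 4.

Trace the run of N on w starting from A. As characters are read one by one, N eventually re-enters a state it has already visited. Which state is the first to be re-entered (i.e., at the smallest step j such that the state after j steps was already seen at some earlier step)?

Run of N on w = 1 0 1 0 0 1 1:
  step 0: A  (start)
  step 1: C  (read 1: A→C)
  step 2: A  (read 0: C→A)   ← first repeat (A seen earlier)
  step 3: C  (read 1: A→C)
  step 4: A  (read 0: C→A)
  step 5: B  (read 0: A→B)
  step 6: A  (read 1: B→A)
  step 7: C  (read 1: A→C)

The earliest repeat is at step j = 2: N is in A, which it already visited at step i = 0.
The DFA has 4 states, so the proof of the pumping lemma guarantees a repeated state among the first 4+1 visited; the segment between the two visits is the pumpable y.

A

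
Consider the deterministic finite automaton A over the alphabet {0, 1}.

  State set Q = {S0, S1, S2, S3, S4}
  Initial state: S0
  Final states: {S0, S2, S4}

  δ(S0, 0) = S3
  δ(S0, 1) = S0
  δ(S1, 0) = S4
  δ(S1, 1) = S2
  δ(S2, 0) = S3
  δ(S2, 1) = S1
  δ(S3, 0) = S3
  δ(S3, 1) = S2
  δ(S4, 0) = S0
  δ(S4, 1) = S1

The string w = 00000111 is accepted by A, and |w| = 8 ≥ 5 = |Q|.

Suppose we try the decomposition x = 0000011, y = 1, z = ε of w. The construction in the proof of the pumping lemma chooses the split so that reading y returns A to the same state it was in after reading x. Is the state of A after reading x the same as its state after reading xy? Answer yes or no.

no

State sequence: S0 -0-> S3 -0-> S3 -0-> S3 -0-> S3 -0-> S3 -1-> S2 -1-> S1 -1-> S2

After x (step 7): S1. After xy (step 8): S2.
They differ (S1 ≠ S2), so y is not a cycle from the state after x; this split is not the one the pumping-lemma construction produces, and pumping y need not keep the string in L(A).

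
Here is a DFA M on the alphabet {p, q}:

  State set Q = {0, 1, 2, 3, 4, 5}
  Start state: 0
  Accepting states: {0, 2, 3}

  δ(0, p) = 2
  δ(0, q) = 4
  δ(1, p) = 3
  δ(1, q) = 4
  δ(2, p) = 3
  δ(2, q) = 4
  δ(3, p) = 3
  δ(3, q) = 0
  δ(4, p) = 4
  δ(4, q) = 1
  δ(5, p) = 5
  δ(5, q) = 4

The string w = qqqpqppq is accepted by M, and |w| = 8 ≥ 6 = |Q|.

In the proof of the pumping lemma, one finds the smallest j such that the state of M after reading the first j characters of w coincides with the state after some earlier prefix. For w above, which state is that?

4

Run of M on w = q q q p q p p q:
  step 0: 0  (start)
  step 1: 4  (read q: 0→4)
  step 2: 1  (read q: 4→1)
  step 3: 4  (read q: 1→4)   ← first repeat (4 seen earlier)
  step 4: 4  (read p: 4→4)
  step 5: 1  (read q: 4→1)
  step 6: 3  (read p: 1→3)
  step 7: 3  (read p: 3→3)
  step 8: 0  (read q: 3→0)

The earliest repeat is at step j = 3: M is in 4, which it already visited at step i = 1.
With |Q| = 6, pigeonhole forces a state repeat no later than step 6; the substring read between the first and second visits to that state can be pumped.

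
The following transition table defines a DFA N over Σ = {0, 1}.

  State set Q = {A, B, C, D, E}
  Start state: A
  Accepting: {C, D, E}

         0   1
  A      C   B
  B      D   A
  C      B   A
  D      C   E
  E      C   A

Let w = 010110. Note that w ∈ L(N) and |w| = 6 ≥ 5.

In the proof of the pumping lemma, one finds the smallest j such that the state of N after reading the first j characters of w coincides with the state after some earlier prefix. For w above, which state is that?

Run of N on w = 0 1 0 1 1 0:
  step 0: A  (start)
  step 1: C  (read 0: A→C)
  step 2: A  (read 1: C→A)   ← first repeat (A seen earlier)
  step 3: C  (read 0: A→C)
  step 4: A  (read 1: C→A)
  step 5: B  (read 1: A→B)
  step 6: D  (read 0: B→D)

The earliest repeat is at step j = 2: N is in A, which it already visited at step i = 0.

A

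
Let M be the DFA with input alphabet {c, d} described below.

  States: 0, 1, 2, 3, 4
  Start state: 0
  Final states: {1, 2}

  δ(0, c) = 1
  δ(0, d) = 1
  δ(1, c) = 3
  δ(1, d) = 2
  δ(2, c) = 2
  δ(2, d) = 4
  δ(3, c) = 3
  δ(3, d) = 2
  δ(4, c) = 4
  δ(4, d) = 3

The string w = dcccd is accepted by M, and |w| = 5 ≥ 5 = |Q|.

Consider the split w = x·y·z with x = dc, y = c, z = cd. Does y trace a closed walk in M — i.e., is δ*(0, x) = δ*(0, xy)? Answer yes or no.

yes

Run of M on the first 3 characters of w = d c c:
  step 0: 0  (start)
  step 1: 1  (read d: 0→1)
  step 2: 3  (read c: 1→3)
  step 3: 3  (read c: 3→3)

After x (step 2): 3. After xy (step 3): 3.
They match, so y = c drives M around a cycle from 3 back to itself; pumping y any number of times keeps M in 3 before reading z, and xyⁱz ∈ L(M) for every i ≥ 0.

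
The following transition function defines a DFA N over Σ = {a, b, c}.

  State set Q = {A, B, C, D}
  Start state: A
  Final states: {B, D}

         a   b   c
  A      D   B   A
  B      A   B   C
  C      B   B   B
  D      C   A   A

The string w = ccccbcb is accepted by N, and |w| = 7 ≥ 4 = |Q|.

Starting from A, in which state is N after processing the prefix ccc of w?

A

Run of N on the first 3 characters of w = c c c:
  step 0: A  (start)
  step 1: A  (read c: A→A)
  step 2: A  (read c: A→A)
  step 3: A  (read c: A→A)

After reading 3 characters, N is in state A.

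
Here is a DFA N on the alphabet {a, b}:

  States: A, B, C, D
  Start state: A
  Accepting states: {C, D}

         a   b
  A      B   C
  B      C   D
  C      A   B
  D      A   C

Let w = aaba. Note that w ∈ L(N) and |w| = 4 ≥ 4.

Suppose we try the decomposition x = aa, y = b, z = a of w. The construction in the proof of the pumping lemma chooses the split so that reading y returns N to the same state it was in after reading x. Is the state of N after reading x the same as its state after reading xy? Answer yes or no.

Run of N on the first 3 characters of w = a a b:
  step 0: A  (start)
  step 1: B  (read a: A→B)
  step 2: C  (read a: B→C)
  step 3: B  (read b: C→B)

After x (step 2): C. After xy (step 3): B.
They differ (C ≠ B), so y is not a cycle from the state after x; this split is not the one the pumping-lemma construction produces, and pumping y need not keep the string in L(N).

no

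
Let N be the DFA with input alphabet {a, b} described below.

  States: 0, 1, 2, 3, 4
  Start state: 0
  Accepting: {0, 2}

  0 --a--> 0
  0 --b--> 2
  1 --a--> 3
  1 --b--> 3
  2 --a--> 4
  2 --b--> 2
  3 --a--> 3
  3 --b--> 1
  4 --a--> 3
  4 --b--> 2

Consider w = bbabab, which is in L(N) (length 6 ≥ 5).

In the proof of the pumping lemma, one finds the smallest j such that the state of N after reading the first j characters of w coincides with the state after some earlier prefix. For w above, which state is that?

2

State sequence: 0 -b-> 2 -b-> 2 -a-> 4 -b-> 2 -a-> 4 -b-> 2
First repeat at step 2: 2 was already visited.

The earliest repeat is at step j = 2: N is in 2, which it already visited at step i = 1.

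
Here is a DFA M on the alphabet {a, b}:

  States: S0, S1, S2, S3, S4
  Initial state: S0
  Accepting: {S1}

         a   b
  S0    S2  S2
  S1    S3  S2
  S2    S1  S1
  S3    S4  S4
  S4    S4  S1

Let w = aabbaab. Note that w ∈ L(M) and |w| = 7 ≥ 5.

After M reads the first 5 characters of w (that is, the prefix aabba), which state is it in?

State sequence: S0 -a-> S2 -a-> S1 -b-> S2 -b-> S1 -a-> S3

After reading 5 characters, M is in state S3.

S3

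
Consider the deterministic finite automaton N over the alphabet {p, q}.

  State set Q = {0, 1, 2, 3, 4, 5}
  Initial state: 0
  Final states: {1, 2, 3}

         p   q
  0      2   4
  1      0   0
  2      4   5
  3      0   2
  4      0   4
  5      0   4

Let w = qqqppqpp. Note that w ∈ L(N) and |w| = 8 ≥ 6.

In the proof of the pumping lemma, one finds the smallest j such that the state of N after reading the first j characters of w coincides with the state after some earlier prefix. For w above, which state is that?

4

Run of N on w = q q q p p q p p:
  step 0: 0  (start)
  step 1: 4  (read q: 0→4)
  step 2: 4  (read q: 4→4)   ← first repeat (4 seen earlier)
  step 3: 4  (read q: 4→4)
  step 4: 0  (read p: 4→0)
  step 5: 2  (read p: 0→2)
  step 6: 5  (read q: 2→5)
  step 7: 0  (read p: 5→0)
  step 8: 2  (read p: 0→2)

The earliest repeat is at step j = 2: N is in 4, which it already visited at step i = 1.
Since N has 6 states, any run of length ≥ 6 visits 6+1 states, so by pigeonhole some state repeats within the first 6 steps — that repeat gives the pumpable loop.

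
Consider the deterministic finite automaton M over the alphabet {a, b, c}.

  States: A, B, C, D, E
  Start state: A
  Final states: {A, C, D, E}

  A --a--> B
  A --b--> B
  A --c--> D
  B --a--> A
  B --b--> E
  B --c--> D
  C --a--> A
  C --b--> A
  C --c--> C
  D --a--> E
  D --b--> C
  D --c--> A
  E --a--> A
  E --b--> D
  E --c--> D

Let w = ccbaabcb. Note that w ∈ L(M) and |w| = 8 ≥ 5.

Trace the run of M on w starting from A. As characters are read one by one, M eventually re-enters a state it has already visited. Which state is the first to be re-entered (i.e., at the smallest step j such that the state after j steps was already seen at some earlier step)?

State sequence: A -c-> D -c-> A -b-> B -a-> A -a-> B -b-> E -c-> D -b-> C
First repeat at step 2: A was already visited.

The earliest repeat is at step j = 2: M is in A, which it already visited at step i = 0.
Pumping length from the standard proof: p = 5 (the number of states). The repeated state found above gives |xy| = j ≤ 5 and |y| = j − i ≥ 1.

A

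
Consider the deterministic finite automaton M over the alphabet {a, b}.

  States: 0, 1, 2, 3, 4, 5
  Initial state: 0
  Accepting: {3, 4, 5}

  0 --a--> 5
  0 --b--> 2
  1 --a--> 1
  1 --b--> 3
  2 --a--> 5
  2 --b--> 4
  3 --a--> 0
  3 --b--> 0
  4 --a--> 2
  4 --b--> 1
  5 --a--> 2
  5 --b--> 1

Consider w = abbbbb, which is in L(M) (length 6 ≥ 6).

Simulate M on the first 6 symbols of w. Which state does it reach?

State sequence: 0 -a-> 5 -b-> 1 -b-> 3 -b-> 0 -b-> 2 -b-> 4

After reading 6 characters, M is in state 4.

4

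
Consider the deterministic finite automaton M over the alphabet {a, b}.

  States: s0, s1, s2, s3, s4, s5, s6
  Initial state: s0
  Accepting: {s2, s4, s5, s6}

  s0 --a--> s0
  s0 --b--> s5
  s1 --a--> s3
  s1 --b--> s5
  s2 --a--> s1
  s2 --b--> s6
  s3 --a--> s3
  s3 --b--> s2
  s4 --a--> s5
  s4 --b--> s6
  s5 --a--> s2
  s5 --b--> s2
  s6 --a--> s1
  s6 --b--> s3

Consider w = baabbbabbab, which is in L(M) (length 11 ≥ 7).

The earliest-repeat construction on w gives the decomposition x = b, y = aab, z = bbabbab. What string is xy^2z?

baabaabbbabbab

xy^2z = b·aab·aab·bbabbab = baabaabbbabbab.
Reading y = aab takes M from s5 back to s5, so after x·y·y the machine is still in s5, and z then leads to the accepting state s5. Hence baabaabbbabbab ∈ L(M).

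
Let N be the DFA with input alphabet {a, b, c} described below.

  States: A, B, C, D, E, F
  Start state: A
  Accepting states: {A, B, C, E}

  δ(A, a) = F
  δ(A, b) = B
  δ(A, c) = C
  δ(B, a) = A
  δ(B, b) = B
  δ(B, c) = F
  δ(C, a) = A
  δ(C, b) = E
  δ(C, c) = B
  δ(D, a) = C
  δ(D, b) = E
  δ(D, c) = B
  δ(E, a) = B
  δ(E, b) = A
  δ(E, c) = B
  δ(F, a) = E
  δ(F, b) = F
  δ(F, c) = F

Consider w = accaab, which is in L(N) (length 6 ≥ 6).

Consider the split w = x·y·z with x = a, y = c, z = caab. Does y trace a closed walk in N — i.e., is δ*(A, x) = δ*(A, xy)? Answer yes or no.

yes

Run of N on the first 2 characters of w = a c:
  step 0: A  (start)
  step 1: F  (read a: A→F)
  step 2: F  (read c: F→F)

After x (step 1): F. After xy (step 2): F.
They match, so y = c drives N around a cycle from F back to itself; pumping y any number of times keeps N in F before reading z, and xyⁱz ∈ L(N) for every i ≥ 0.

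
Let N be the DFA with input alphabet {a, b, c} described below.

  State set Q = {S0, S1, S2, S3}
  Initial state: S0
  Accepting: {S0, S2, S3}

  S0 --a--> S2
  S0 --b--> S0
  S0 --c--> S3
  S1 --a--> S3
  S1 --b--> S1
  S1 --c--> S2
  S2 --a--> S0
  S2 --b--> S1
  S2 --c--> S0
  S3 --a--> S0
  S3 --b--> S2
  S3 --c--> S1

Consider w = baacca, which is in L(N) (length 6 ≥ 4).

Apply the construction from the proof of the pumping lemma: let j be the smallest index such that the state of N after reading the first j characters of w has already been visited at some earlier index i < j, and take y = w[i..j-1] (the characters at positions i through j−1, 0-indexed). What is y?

Run of N on w = b a a c c a:
  step 0: S0  (start)
  step 1: S0  (read b: S0→S0)   ← first repeat (S0 seen earlier)
  step 2: S2  (read a: S0→S2)
  step 3: S0  (read a: S2→S0)
  step 4: S3  (read c: S0→S3)
  step 5: S1  (read c: S3→S1)
  step 6: S3  (read a: S1→S3)

So i = 0, j = 1, giving x = w[0:0] = ε, y = w[0:1] = b, z = w[1:6] = aacca.
Check: |xy| = 1 ≤ 4 and |y| = 1 ≥ 1. Reading y takes N from S0 back to S0, so every xyⁱz is accepted.
The DFA has 4 states, so the proof of the pumping lemma guarantees a repeated state among the first 4+1 visited; the segment between the two visits is the pumpable y.

b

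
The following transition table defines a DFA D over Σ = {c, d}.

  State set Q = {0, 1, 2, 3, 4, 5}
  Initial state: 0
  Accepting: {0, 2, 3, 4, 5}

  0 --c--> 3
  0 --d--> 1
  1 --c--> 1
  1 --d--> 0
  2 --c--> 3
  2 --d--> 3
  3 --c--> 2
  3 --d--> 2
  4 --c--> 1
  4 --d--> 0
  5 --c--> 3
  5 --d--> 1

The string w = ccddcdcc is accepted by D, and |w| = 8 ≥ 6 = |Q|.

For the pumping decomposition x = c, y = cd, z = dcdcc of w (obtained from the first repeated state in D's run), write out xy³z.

ccdcdcddcdcc

xy^3z = c·cd·cd·cd·dcdcc = ccdcdcddcdcc.
Reading y = cd takes D from 3 back to 3, so after x·y·y·y the machine is still in 3, and z then leads to the accepting state 2. Hence ccdcdcddcdcc ∈ L(D).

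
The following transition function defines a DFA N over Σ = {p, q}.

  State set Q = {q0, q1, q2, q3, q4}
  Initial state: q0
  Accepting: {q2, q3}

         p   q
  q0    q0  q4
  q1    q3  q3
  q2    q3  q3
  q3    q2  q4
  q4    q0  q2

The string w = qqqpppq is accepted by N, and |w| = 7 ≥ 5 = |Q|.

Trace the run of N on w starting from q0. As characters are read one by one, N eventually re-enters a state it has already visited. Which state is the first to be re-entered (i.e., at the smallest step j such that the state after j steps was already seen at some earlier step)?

State sequence: q0 -q-> q4 -q-> q2 -q-> q3 -p-> q2 -p-> q3 -p-> q2 -q-> q3
First repeat at step 4: q2 was already visited.

The earliest repeat is at step j = 4: N is in q2, which it already visited at step i = 2.
Since N has 5 states, any run of length ≥ 5 visits 5+1 states, so by pigeonhole some state repeats within the first 5 steps — that repeat gives the pumpable loop.

q2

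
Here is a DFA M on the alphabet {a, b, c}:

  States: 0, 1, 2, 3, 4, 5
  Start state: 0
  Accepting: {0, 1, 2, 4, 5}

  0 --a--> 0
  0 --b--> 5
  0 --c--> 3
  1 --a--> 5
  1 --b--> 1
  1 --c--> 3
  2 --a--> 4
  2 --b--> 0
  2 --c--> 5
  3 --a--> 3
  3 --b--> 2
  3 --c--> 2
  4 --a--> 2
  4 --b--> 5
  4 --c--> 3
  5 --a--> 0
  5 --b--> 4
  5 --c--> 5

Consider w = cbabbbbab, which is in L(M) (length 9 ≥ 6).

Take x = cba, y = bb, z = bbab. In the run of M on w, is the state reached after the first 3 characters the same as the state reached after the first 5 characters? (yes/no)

Run of M on the first 5 characters of w = c b a b b:
  step 0: 0  (start)
  step 1: 3  (read c: 0→3)
  step 2: 2  (read b: 3→2)
  step 3: 4  (read a: 2→4)
  step 4: 5  (read b: 4→5)
  step 5: 4  (read b: 5→4)

After x (step 3): 4. After xy (step 5): 4.
They match, so y = bb drives M around a cycle from 4 back to itself; pumping y any number of times keeps M in 4 before reading z, and xyⁱz ∈ L(M) for every i ≥ 0.

yes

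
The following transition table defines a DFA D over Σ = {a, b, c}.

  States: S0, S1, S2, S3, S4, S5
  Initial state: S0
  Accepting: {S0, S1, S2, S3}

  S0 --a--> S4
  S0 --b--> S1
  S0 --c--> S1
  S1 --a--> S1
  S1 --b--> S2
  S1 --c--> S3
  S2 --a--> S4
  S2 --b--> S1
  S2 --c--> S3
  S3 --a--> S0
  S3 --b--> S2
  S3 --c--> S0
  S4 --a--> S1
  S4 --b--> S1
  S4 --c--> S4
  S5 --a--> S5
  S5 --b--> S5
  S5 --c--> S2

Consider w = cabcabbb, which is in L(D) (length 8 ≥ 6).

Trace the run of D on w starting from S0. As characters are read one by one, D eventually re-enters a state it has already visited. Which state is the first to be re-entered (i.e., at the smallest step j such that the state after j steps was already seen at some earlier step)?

S1

Run of D on w = c a b c a b b b:
  step 0: S0  (start)
  step 1: S1  (read c: S0→S1)
  step 2: S1  (read a: S1→S1)   ← first repeat (S1 seen earlier)
  step 3: S2  (read b: S1→S2)
  step 4: S3  (read c: S2→S3)
  step 5: S0  (read a: S3→S0)
  step 6: S1  (read b: S0→S1)
  step 7: S2  (read b: S1→S2)
  step 8: S1  (read b: S2→S1)

The earliest repeat is at step j = 2: D is in S1, which it already visited at step i = 1.
The DFA has 6 states, so the proof of the pumping lemma guarantees a repeated state among the first 6+1 visited; the segment between the two visits is the pumpable y.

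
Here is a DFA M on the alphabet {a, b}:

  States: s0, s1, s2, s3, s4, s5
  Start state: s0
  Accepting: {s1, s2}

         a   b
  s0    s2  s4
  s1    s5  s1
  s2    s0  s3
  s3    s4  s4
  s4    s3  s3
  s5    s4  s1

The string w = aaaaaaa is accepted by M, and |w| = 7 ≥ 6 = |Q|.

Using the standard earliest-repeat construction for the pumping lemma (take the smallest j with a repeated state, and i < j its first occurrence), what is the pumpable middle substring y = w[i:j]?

aa

State sequence: s0 -a-> s2 -a-> s0 -a-> s2 -a-> s0 -a-> s2 -a-> s0 -a-> s2
First repeat at step 2: s0 was already visited.

So i = 0, j = 2, giving x = w[0:0] = ε, y = w[0:2] = aa, z = w[2:7] = aaaaa.
Check: |xy| = 2 ≤ 6 and |y| = 2 ≥ 1. Reading y takes M from s0 back to s0, so every xyⁱz is accepted.
Pumping length from the standard proof: p = 6 (the number of states). The repeated state found above gives |xy| = j ≤ 6 and |y| = j − i ≥ 1.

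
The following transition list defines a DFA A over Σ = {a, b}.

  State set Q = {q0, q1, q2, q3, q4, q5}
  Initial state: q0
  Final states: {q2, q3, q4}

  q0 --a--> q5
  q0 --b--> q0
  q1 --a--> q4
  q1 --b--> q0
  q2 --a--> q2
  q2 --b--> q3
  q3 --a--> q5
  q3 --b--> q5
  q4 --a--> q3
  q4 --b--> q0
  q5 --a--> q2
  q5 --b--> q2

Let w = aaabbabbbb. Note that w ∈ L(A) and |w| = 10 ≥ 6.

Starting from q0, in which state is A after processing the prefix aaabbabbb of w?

Run of A on the first 9 characters of w = a a a b b a b b b:
  step 0: q0  (start)
  step 1: q5  (read a: q0→q5)
  step 2: q2  (read a: q5→q2)
  step 3: q2  (read a: q2→q2)
  step 4: q3  (read b: q2→q3)
  step 5: q5  (read b: q3→q5)
  step 6: q2  (read a: q5→q2)
  step 7: q3  (read b: q2→q3)
  step 8: q5  (read b: q3→q5)
  step 9: q2  (read b: q5→q2)

After reading 9 characters, A is in state q2.
(This kind of state-tracing is the core of the pumping-lemma construction: with 6 states, pigeonhole forces a repeat within the first 6 steps.)

q2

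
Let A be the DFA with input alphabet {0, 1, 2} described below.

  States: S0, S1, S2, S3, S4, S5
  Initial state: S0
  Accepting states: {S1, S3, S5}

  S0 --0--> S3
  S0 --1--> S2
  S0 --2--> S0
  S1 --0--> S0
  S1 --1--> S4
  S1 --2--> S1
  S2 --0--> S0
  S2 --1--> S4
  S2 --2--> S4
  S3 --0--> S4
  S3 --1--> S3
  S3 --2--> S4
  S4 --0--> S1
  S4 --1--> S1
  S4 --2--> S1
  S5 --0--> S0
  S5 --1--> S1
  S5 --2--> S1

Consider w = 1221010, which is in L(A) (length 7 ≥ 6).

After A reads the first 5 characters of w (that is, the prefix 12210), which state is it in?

S1

State sequence: S0 -1-> S2 -2-> S4 -2-> S1 -1-> S4 -0-> S1

After reading 5 characters, A is in state S1.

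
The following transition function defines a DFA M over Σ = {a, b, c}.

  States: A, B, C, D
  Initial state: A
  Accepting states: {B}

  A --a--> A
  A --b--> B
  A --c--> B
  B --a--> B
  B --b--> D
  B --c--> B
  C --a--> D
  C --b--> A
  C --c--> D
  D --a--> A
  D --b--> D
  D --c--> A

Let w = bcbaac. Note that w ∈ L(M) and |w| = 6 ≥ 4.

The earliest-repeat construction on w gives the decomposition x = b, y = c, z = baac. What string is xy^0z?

xy⁰z = xz = b·baac = bbaac.
Reading y = c takes M from B back to B, so after x the machine is still in B, and z then leads to the accepting state B. Hence bbaac ∈ L(M).

bbaac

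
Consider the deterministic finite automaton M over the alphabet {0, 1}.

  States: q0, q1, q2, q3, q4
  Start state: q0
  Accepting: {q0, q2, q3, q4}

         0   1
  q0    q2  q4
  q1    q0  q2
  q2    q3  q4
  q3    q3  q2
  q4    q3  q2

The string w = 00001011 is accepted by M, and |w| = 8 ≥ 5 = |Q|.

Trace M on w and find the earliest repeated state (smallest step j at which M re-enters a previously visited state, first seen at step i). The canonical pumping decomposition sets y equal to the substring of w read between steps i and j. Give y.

0

State sequence: q0 -0-> q2 -0-> q3 -0-> q3 -0-> q3 -1-> q2 -0-> q3 -1-> q2 -1-> q4
First repeat at step 3: q3 was already visited.

So i = 2, j = 3, giving x = w[0:2] = 00, y = w[2:3] = 0, z = w[3:8] = 01011.
Check: |xy| = 3 ≤ 5 and |y| = 1 ≥ 1. Reading y takes M from q3 back to q3, so every xyⁱz is accepted.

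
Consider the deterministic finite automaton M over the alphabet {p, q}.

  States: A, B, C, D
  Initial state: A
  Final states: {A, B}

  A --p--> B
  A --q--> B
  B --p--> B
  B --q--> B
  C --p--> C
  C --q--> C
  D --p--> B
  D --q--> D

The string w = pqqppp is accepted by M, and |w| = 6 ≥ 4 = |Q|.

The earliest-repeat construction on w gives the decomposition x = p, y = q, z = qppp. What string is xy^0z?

xy⁰z = xz = p·qppp = pqppp.
Reading y = q takes M from B back to B, so after x the machine is still in B, and z then leads to the accepting state B. Hence pqppp ∈ L(M).

pqppp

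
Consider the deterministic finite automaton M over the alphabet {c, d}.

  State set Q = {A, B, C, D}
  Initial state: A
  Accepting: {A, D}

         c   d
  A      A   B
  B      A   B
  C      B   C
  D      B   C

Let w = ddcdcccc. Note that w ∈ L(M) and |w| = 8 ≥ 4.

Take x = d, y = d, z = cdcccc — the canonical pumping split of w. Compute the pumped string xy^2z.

dddcdcccc

xy^2z = d·d·d·cdcccc = dddcdcccc.
Reading y = d takes M from B back to B, so after x·y·y the machine is still in B, and z then leads to the accepting state A. Hence dddcdcccc ∈ L(M).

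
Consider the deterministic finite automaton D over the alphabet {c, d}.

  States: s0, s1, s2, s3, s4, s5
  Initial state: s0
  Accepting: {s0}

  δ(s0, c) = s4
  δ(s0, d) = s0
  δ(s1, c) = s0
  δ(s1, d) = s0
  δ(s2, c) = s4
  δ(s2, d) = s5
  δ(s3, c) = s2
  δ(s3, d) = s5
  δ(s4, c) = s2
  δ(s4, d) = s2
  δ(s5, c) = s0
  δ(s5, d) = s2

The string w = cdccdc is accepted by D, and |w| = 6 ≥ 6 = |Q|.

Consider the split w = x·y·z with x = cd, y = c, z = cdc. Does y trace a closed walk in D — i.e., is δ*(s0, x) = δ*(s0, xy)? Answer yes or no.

no

State sequence: s0 -c-> s4 -d-> s2 -c-> s4

After x (step 2): s2. After xy (step 3): s4.
They differ (s2 ≠ s4), so y is not a cycle from the state after x; this split is not the one the pumping-lemma construction produces, and pumping y need not keep the string in L(D).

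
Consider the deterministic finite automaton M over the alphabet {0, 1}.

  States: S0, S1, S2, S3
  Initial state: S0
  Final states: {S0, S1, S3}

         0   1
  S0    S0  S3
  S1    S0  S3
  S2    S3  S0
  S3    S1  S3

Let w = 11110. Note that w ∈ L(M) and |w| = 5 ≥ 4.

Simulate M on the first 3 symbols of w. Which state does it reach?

S3

Run of M on the first 3 characters of w = 1 1 1:
  step 0: S0  (start)
  step 1: S3  (read 1: S0→S3)
  step 2: S3  (read 1: S3→S3)
  step 3: S3  (read 1: S3→S3)

After reading 3 characters, M is in state S3.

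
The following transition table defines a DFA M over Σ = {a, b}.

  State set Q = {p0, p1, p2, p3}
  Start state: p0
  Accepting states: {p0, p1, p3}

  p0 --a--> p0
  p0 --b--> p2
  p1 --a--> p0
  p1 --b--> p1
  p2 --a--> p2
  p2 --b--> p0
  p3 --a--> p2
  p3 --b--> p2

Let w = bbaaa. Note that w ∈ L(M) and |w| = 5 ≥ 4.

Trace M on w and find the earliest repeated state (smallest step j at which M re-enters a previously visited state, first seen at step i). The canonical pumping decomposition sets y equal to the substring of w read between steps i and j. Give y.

bb

State sequence: p0 -b-> p2 -b-> p0 -a-> p0 -a-> p0 -a-> p0
First repeat at step 2: p0 was already visited.

So i = 0, j = 2, giving x = w[0:0] = ε, y = w[0:2] = bb, z = w[2:5] = aaa.
Check: |xy| = 2 ≤ 4 and |y| = 2 ≥ 1. Reading y takes M from p0 back to p0, so every xyⁱz is accepted.
Pumping length from the standard proof: p = 4 (the number of states). The repeated state found above gives |xy| = j ≤ 4 and |y| = j − i ≥ 1.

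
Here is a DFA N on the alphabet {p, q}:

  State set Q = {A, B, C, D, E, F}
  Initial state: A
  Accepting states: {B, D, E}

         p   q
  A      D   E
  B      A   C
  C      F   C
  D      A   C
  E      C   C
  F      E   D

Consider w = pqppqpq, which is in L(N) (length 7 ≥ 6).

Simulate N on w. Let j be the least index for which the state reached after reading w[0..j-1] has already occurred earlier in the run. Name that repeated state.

State sequence: A -p-> D -q-> C -p-> F -p-> E -q-> C -p-> F -q-> D
First repeat at step 5: C was already visited.

The earliest repeat is at step j = 5: N is in C, which it already visited at step i = 2.
Since N has 6 states, any run of length ≥ 6 visits 6+1 states, so by pigeonhole some state repeats within the first 6 steps — that repeat gives the pumpable loop.

C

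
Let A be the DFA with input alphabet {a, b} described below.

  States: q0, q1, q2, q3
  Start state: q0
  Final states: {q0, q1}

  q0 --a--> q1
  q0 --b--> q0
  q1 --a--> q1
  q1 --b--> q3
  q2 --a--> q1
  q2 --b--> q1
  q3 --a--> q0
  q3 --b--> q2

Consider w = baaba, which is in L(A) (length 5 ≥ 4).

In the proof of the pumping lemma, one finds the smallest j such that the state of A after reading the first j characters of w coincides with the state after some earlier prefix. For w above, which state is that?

q0

State sequence: q0 -b-> q0 -a-> q1 -a-> q1 -b-> q3 -a-> q0
First repeat at step 1: q0 was already visited.

The earliest repeat is at step j = 1: A is in q0, which it already visited at step i = 0.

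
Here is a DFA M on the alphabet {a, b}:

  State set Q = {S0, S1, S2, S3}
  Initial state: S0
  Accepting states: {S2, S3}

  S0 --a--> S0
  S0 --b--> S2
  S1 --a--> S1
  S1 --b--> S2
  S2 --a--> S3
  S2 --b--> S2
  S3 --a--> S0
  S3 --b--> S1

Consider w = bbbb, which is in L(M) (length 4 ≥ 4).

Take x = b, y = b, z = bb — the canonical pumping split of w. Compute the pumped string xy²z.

xy^2z = b·b·b·bb = bbbbb.
Reading y = b takes M from S2 back to S2, so after x·y·y the machine is still in S2, and z then leads to the accepting state S2. Hence bbbbb ∈ L(M).

bbbbb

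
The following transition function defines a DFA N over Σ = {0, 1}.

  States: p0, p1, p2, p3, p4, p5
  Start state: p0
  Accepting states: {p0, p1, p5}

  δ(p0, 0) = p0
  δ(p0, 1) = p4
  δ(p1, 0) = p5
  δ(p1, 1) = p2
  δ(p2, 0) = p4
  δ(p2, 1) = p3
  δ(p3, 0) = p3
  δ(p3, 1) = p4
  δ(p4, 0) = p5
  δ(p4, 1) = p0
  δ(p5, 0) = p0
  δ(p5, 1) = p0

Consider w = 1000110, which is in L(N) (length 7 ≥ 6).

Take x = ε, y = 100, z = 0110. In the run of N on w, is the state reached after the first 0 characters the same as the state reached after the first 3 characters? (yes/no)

State sequence: p0 -1-> p4 -0-> p5 -0-> p0

After x (step 0): p0. After xy (step 3): p0.
They match, so y = 100 drives N around a cycle from p0 back to itself; pumping y any number of times keeps N in p0 before reading z, and xyⁱz ∈ L(N) for every i ≥ 0.

yes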